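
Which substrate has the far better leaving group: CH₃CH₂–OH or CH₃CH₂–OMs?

CH₃CH₂–OMs

From CH₃CH₂–OH the departing group would be OH⁻ (pKₐ(H₂O) ≈ 15.7). Strong base; essentially never leaves without prior activation.
From CH₃CH₂–OMs the leaving group is OMs⁻ (pKₐ(CH₃SO₃H (MsOH)) ≈ -1.9). Resonance-delocalised alkanesulfonate.
(In practice CH₃CH₂–OMs is made from CH₃CH₂–OH by treatment with MsCl / Et₃N, converting the hydroxyl into a mesylate.)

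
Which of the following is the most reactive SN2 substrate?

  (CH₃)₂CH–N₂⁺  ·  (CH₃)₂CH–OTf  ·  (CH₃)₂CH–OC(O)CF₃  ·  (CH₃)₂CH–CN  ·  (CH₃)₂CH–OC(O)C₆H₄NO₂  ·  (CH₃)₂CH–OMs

(CH₃)₂CH–N₂⁺

With the same alkyl group throughout, only the leaving group differentiates the rates.
The more stable X⁻ (or X) is on its own — i.e. the weaker a base it is — the better a leaving group it makes.
(CH₃)₂CH–N₂⁺ loses N₂: no meaningful conjugate acid; N₂ departs as an exceptionally stable neutral molecule
(CH₃)₂CH–OTf loses OTf⁻: pKₐ(CF₃SO₃H (triflic acid)) ≈ -14
(CH₃)₂CH–OMs loses OMs⁻: pKₐ(CH₃SO₃H (MsOH)) ≈ -1.9
(CH₃)₂CH–OC(O)CF₃ loses CF₃COO⁻: pKₐ(CF₃COOH) ≈ 0.2
(CH₃)₂CH–OC(O)C₆H₄NO₂ loses p-O₂N–C₆H₄–COO⁻: pKₐ(p-nitrobenzoic acid) ≈ 3.4
(CH₃)₂CH–CN loses CN⁻: pKₐ(HCN) ≈ 9.2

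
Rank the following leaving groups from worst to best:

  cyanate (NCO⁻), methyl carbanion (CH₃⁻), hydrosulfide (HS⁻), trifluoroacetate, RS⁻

methyl carbanion (CH₃⁻) < RS⁻ < hydrosulfide (HS⁻) < cyanate (NCO⁻) < trifluoroacetate

Rank by basicity of the departing species: weakest base leaves most easily.
trifluoroacetate: pKₐ(CF₃COOH) ≈ 0.2
cyanate (NCO⁻): pKₐ(HOCN) ≈ 3.5
hydrosulfide (HS⁻): pKₐ(H₂S) ≈ 7
RS⁻: pKₐ(RSH (a thiol)) ≈ 10.5
methyl carbanion (CH₃⁻): pKₐ(CH₄) ≈ 48
Reversing gives the worst-to-best order requested.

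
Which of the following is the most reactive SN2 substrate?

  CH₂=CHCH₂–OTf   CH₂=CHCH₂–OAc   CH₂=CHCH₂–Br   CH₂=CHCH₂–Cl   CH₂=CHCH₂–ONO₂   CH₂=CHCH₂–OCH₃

With the same alkyl group throughout, only the leaving group differentiates the rates.
A good leaving group is a weak base: the lower the pKₐ of its conjugate acid, the more readily it departs.
CH₂=CHCH₂–OTf loses OTf⁻: pKₐ(CF₃SO₃H (triflic acid)) ≈ -14
CH₂=CHCH₂–Br loses Br⁻: pKₐ(HBr) ≈ -9
CH₂=CHCH₂–Cl loses Cl⁻: pKₐ(HCl) ≈ -7
CH₂=CHCH₂–ONO₂ loses NO₃⁻: pKₐ(HNO₃) ≈ -1.3
CH₂=CHCH₂–OAc loses AcO⁻: pKₐ(CH₃COOH) ≈ 4.8
CH₂=CHCH₂–OCH₃ loses CH₃O⁻: pKₐ(CH₃OH) ≈ 15.5

CH₂=CHCH₂–OTf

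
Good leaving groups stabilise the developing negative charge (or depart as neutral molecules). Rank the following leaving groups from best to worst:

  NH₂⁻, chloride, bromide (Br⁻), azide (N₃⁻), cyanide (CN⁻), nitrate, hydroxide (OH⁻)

bromide (Br⁻) > chloride > nitrate > azide (N₃⁻) > cyanide (CN⁻) > hydroxide (OH⁻) > NH₂⁻

Rank by basicity of the departing species: weakest base leaves most easily.
bromide (Br⁻): pKₐ(HBr) ≈ -9
chloride: pKₐ(HCl) ≈ -7 — moderately weak base
nitrate: pKₐ(HNO₃) ≈ -1.3 — resonance-delocalised over three oxygens
azide (N₃⁻): pKₐ(HN₃) ≈ 4.7 — linear, resonance-stabilised
cyanide (CN⁻): pKₐ(HCN) ≈ 9.2 — sp carbon stabilises the charge somewhat, but still a poor LG
hydroxide (OH⁻): pKₐ(H₂O) ≈ 15.7 — strong base; essentially never leaves without prior activation
NH₂⁻: pKₐ(NH₃) ≈ 38 — extremely strong base; never a leaving group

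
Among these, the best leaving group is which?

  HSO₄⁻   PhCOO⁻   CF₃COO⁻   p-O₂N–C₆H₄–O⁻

Leaving-group ability tracks the stability of the departed species; conjugate-acid pKₐ is the usual yardstick (lower pKₐ → better LG).
HSO₄⁻: pKₐ(H₂SO₄) ≈ -3
CF₃COO⁻: pKₐ(CF₃COOH) ≈ 0.2
PhCOO⁻: pKₐ(C₆H₅COOH) ≈ 4.2
p-O₂N–C₆H₄–O⁻: pKₐ(p-nitrophenol) ≈ 7.2

HSO₄⁻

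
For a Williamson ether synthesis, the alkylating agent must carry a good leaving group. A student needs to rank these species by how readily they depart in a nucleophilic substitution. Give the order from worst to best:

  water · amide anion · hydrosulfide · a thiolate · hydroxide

Leaving-group ability tracks the stability of the departed species; conjugate-acid pKₐ is the usual yardstick (lower pKₐ → better LG).
water: pKₐ(H₃O⁺) ≈ -1.7
hydrosulfide: pKₐ(H₂S) ≈ 7
a thiolate: pKₐ(RSH (a thiol)) ≈ 10.5
hydroxide: pKₐ(H₂O) ≈ 15.7
amide anion: pKₐ(NH₃) ≈ 38
The question asks for worst first, so the sequence is read in increasing leaving-group ability.

amide anion < hydroxide < a thiolate < hydrosulfide < water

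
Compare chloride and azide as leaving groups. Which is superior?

chloride

chloride is the better leaving group.
pKₐ(HCl) ≈ -7 versus pKₐ(HN₃) ≈ 4.7: chloride is the much weaker base.
Moderately weak base.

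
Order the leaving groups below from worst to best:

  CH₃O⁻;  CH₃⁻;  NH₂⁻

CH₃⁻ < NH₂⁻ < CH₃O⁻

Rank by basicity of the departing species: weakest base leaves most easily.
CH₃O⁻: pKₐ(CH₃OH) ≈ 15.5
NH₂⁻: pKₐ(NH₃) ≈ 38
CH₃⁻: pKₐ(CH₄) ≈ 48
The question asks for worst first, so the sequence is read in increasing leaving-group ability.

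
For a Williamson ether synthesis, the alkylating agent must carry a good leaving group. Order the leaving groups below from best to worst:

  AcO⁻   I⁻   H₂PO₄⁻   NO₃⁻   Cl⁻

Rank by basicity of the departing species: weakest base leaves most easily.
I⁻: pKₐ(HI) ≈ -10
Cl⁻: pKₐ(HCl) ≈ -7 — moderately weak base
NO₃⁻: pKₐ(HNO₃) ≈ -1.3 — resonance-delocalised over three oxygens
H₂PO₄⁻: pKₐ(H₃PO₄) ≈ 2.1 — moderate base; biological leaving group after further activation
AcO⁻: pKₐ(CH₃COOH) ≈ 4.8 — resonance-stabilised but still a weak base

I⁻ > Cl⁻ > NO₃⁻ > H₂PO₄⁻ > AcO⁻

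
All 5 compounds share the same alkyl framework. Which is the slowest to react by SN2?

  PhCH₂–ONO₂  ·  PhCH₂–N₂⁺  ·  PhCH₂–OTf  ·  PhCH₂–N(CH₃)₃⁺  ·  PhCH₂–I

With the same alkyl group throughout, only the leaving group differentiates the rates.
Rank by basicity of the departing species: weakest base leaves most easily.
PhCH₂–N₂⁺ loses N₂: no meaningful conjugate acid; N₂ departs as an exceptionally stable neutral molecule
PhCH₂–OTf loses OTf⁻: pKₐ(CF₃SO₃H (triflic acid)) ≈ -14
PhCH₂–I loses I⁻: pKₐ(HI) ≈ -10
PhCH₂–ONO₂ loses NO₃⁻: pKₐ(HNO₃) ≈ -1.3
PhCH₂–N(CH₃)₃⁺ loses NR'₃: pKₐ(R'₃NH⁺) ≈ 10.7

PhCH₂–N(CH₃)₃⁺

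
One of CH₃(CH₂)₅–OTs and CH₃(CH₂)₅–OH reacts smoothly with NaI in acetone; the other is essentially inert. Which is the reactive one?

CH₃(CH₂)₅–OTs

From CH₃(CH₂)₅–OH the departing group would be OH⁻ (pKₐ(H₂O) ≈ 15.7). Strong base; essentially never leaves without prior activation.
From CH₃(CH₂)₅–OTs the leaving group is OTs⁻ (pKₐ(p-CH₃C₆H₄SO₃H (TsOH)) ≈ -2.8). Resonance-delocalised arenesulfonate.
(In practice CH₃(CH₂)₅–OTs is made from CH₃(CH₂)₅–OH by treatment with TsCl / pyridine, converting the hydroxyl into a tosylate.)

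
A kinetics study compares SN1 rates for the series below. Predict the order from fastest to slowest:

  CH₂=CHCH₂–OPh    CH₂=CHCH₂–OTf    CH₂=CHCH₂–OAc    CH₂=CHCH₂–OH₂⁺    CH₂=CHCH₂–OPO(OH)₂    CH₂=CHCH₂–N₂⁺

With the same alkyl group throughout, only the leaving group differentiates the rates.
Leaving-group ability tracks the stability of the departed species; conjugate-acid pKₐ is the usual yardstick (lower pKₐ → better LG).
CH₂=CHCH₂–N₂⁺ loses N₂: no meaningful conjugate acid; N₂ departs as an exceptionally stable neutral molecule
CH₂=CHCH₂–OTf loses OTf⁻: pKₐ(CF₃SO₃H (triflic acid)) ≈ -14
CH₂=CHCH₂–OH₂⁺ loses H₂O: pKₐ(H₃O⁺) ≈ -1.7
CH₂=CHCH₂–OPO(OH)₂ loses H₂PO₄⁻: pKₐ(H₃PO₄) ≈ 2.1
CH₂=CHCH₂–OAc loses AcO⁻: pKₐ(CH₃COOH) ≈ 4.8
CH₂=CHCH₂–OPh loses PhO⁻: pKₐ(C₆H₅OH (phenol)) ≈ 10

CH₂=CHCH₂–N₂⁺ > CH₂=CHCH₂–OTf > CH₂=CHCH₂–OH₂⁺ > CH₂=CHCH₂–OPO(OH)₂ > CH₂=CHCH₂–OAc > CH₂=CHCH₂–OPh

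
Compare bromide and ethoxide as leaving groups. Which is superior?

bromide

bromide is the better leaving group.
pKₐ(HBr) ≈ -9 versus pKₐ(CH₃CH₂OH) ≈ 16: bromide is the much weaker base.
Weak base; good leaving group.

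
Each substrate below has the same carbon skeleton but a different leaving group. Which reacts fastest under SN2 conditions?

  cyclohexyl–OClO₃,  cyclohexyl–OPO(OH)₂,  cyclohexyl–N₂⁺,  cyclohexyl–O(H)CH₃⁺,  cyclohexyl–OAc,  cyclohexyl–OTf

Same R in every case — rank the leaving groups.
Leaving-group ability tracks the stability of the departed species; conjugate-acid pKₐ is the usual yardstick (lower pKₐ → better LG).
cyclohexyl–N₂⁺ loses N₂: no meaningful conjugate acid; N₂ departs as an exceptionally stable neutral molecule
cyclohexyl–OTf loses OTf⁻: pKₐ(CF₃SO₃H (triflic acid)) ≈ -14
cyclohexyl–OClO₃ loses ClO₄⁻: pKₐ(HClO₄) ≈ -10
cyclohexyl–O(H)CH₃⁺ loses R'OH: pKₐ(R'OH₂⁺) ≈ -2.4
cyclohexyl–OPO(OH)₂ loses H₂PO₄⁻: pKₐ(H₃PO₄) ≈ 2.1
cyclohexyl–OAc loses AcO⁻: pKₐ(CH₃COOH) ≈ 4.8

cyclohexyl–N₂⁺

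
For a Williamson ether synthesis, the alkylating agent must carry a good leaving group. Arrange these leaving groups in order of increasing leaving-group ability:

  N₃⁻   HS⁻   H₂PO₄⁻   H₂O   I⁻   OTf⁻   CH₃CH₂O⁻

A good leaving group is a weak base: the lower the pKₐ of its conjugate acid, the more readily it departs.
OTf⁻: pKₐ(CF₃SO₃H (triflic acid)) ≈ -14 — charge spread over three oxygens and a CF₃ group; the premier leaving group in synthesis
I⁻: pKₐ(HI) ≈ -10 — large, highly polarisable; very weak base
H₂O: pKₐ(H₃O⁺) ≈ -1.7 — neutral; leaves from a protonated alcohol (R–OH₂⁺)
H₂PO₄⁻: pKₐ(H₃PO₄) ≈ 2.1
N₃⁻: pKₐ(HN₃) ≈ 4.7 — linear, resonance-stabilised
HS⁻: pKₐ(H₂S) ≈ 7
CH₃CH₂O⁻: pKₐ(CH₃CH₂OH) ≈ 16 — strong base; alkoxides do not leave unassisted
The question asks for worst first, so the sequence is read in increasing leaving-group ability.

CH₃CH₂O⁻ < HS⁻ < N₃⁻ < H₂PO₄⁻ < H₂O < I⁻ < OTf⁻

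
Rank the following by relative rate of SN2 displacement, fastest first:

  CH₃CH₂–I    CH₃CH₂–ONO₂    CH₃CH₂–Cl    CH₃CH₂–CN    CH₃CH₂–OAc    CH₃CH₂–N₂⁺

CH₃CH₂–N₂⁺ > CH₃CH₂–I > CH₃CH₂–Cl > CH₃CH₂–ONO₂ > CH₃CH₂–OAc > CH₃CH₂–CN

With the same alkyl group throughout, only the leaving group differentiates the rates.
A good leaving group is a weak base: the lower the pKₐ of its conjugate acid, the more readily it departs.
CH₃CH₂–N₂⁺ loses N₂: no meaningful conjugate acid; N₂ departs as an exceptionally stable neutral molecule
CH₃CH₂–I loses I⁻: pKₐ(HI) ≈ -10
CH₃CH₂–Cl loses Cl⁻: pKₐ(HCl) ≈ -7
CH₃CH₂–ONO₂ loses NO₃⁻: pKₐ(HNO₃) ≈ -1.3
CH₃CH₂–OAc loses AcO⁻: pKₐ(CH₃COOH) ≈ 4.8
CH₃CH₂–CN loses CN⁻: pKₐ(HCN) ≈ 9.2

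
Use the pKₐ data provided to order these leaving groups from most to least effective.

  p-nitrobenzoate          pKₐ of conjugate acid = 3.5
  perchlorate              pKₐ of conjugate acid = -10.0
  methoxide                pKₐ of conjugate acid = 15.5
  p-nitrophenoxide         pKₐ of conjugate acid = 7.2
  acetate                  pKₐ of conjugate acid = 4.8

Lower conjugate-acid pKₐ ⇒ weaker base ⇒ better leaving group.
Sorting by the given values: perchlorate (-10.0), p-nitrobenzoate (3.5), acetate (4.8), p-nitrophenoxide (7.2), methoxide (15.5).

perchlorate > p-nitrobenzoate > acetate > p-nitrophenoxide > methoxide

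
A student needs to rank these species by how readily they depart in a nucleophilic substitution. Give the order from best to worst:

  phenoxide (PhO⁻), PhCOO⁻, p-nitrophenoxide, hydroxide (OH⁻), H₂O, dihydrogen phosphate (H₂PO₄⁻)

H₂O > dihydrogen phosphate (H₂PO₄⁻) > PhCOO⁻ > p-nitrophenoxide > phenoxide (PhO⁻) > hydroxide (OH⁻)

The more stable X⁻ (or X) is on its own — i.e. the weaker a base it is — the better a leaving group it makes.
H₂O: pKₐ(H₃O⁺) ≈ -1.7 — neutral; leaves from a protonated alcohol (R–OH₂⁺)
dihydrogen phosphate (H₂PO₄⁻): pKₐ(H₃PO₄) ≈ 2.1 — moderate base; biological leaving group after further activation
PhCOO⁻: pKₐ(C₆H₅COOH) ≈ 4.2
p-nitrophenoxide: pKₐ(p-nitrophenol) ≈ 7.2
phenoxide (PhO⁻): pKₐ(C₆H₅OH (phenol)) ≈ 10 — resonance into the ring helps, but still a poor LG
hydroxide (OH⁻): pKₐ(H₂O) ≈ 15.7 — strong base; essentially never leaves without prior activation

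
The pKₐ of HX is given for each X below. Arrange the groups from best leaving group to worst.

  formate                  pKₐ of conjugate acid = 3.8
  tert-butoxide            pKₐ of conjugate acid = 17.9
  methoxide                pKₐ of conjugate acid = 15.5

Lower conjugate-acid pKₐ ⇒ weaker base ⇒ better leaving group.
Sorting by the given values: formate (3.8), methoxide (15.5), tert-butoxide (17.9).

formate > methoxide > tert-butoxide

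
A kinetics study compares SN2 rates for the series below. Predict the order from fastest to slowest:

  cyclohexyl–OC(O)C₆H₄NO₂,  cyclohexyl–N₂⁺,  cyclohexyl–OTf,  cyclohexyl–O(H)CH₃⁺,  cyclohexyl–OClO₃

cyclohexyl–N₂⁺ > cyclohexyl–OTf > cyclohexyl–OClO₃ > cyclohexyl–O(H)CH₃⁺ > cyclohexyl–OC(O)C₆H₄NO₂

Same R in every case — rank the leaving groups.
Leaving-group ability tracks the stability of the departed species; conjugate-acid pKₐ is the usual yardstick (lower pKₐ → better LG).
cyclohexyl–N₂⁺ loses N₂: no meaningful conjugate acid; N₂ departs as an exceptionally stable neutral molecule
cyclohexyl–OTf loses OTf⁻: pKₐ(CF₃SO₃H (triflic acid)) ≈ -14
cyclohexyl–OClO₃ loses ClO₄⁻: pKₐ(HClO₄) ≈ -10
cyclohexyl–O(H)CH₃⁺ loses R'OH: pKₐ(R'OH₂⁺) ≈ -2.4
cyclohexyl–OC(O)C₆H₄NO₂ loses p-O₂N–C₆H₄–COO⁻: pKₐ(p-nitrobenzoic acid) ≈ 3.4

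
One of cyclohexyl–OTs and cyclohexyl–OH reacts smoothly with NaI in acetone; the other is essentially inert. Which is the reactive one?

From cyclohexyl–OH the departing group would be OH⁻ (pKₐ(H₂O) ≈ 15.7). Strong base; essentially never leaves without prior activation.
From cyclohexyl–OTs the leaving group is OTs⁻ (pKₐ(p-CH₃C₆H₄SO₃H (TsOH)) ≈ -2.8). Resonance-delocalised arenesulfonate.
(In practice cyclohexyl–OTs is made from cyclohexyl–OH by treatment with TsCl / pyridine, converting the hydroxyl into a tosylate.)

cyclohexyl–OTs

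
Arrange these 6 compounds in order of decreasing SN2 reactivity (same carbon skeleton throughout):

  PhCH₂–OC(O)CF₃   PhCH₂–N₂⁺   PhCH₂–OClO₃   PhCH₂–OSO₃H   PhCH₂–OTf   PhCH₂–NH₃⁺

Identical carbon frameworks mean the comparison reduces to leaving-group quality.
A good leaving group is a weak base: the lower the pKₐ of its conjugate acid, the more readily it departs.
PhCH₂–N₂⁺ loses N₂: no meaningful conjugate acid; N₂ departs as an exceptionally stable neutral molecule
PhCH₂–OTf loses OTf⁻: pKₐ(CF₃SO₃H (triflic acid)) ≈ -14
PhCH₂–OClO₃ loses ClO₄⁻: pKₐ(HClO₄) ≈ -10
PhCH₂–OSO₃H loses HSO₄⁻: pKₐ(H₂SO₄) ≈ -3
PhCH₂–OC(O)CF₃ loses CF₃COO⁻: pKₐ(CF₃COOH) ≈ 0.2
PhCH₂–NH₃⁺ loses NH₃: pKₐ(NH₄⁺) ≈ 9.2

PhCH₂–N₂⁺ > PhCH₂–OTf > PhCH₂–OClO₃ > PhCH₂–OSO₃H > PhCH₂–OC(O)CF₃ > PhCH₂–NH₃⁺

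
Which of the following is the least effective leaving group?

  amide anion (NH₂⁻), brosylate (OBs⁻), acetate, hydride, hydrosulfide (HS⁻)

amide anion (NH₂⁻)

Leaving-group ability tracks the stability of the departed species; conjugate-acid pKₐ is the usual yardstick (lower pKₐ → better LG).
brosylate (OBs⁻): pKₐ(p-BrC₆H₄SO₃H) ≈ -2.8
acetate: pKₐ(CH₃COOH) ≈ 4.8
hydrosulfide (HS⁻): pKₐ(H₂S) ≈ 7
hydride: pKₐ(H₂) ≈ 36
amide anion (NH₂⁻): pKₐ(NH₃) ≈ 38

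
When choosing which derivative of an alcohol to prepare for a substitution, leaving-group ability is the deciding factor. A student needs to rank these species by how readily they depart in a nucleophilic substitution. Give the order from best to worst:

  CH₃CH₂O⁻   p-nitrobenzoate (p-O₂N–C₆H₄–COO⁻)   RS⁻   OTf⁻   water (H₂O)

The more stable X⁻ (or X) is on its own — i.e. the weaker a base it is — the better a leaving group it makes.
OTf⁻: pKₐ(CF₃SO₃H (triflic acid)) ≈ -14 — charge spread over three oxygens and a CF₃ group; the premier leaving group in synthesis
water (H₂O): pKₐ(H₃O⁺) ≈ -1.7 — neutral; leaves from a protonated alcohol (R–OH₂⁺)
p-nitrobenzoate (p-O₂N–C₆H₄–COO⁻): pKₐ(p-nitrobenzoic acid) ≈ 3.4 — electron-withdrawing nitro group stabilises the carboxylate
RS⁻: pKₐ(RSH (a thiol)) ≈ 10.5 — moderately basic; rarely leaves without activation
CH₃CH₂O⁻: pKₐ(CH₃CH₂OH) ≈ 16 — strong base; alkoxides do not leave unassisted

OTf⁻ > water (H₂O) > p-nitrobenzoate (p-O₂N–C₆H₄–COO⁻) > RS⁻ > CH₃CH₂O⁻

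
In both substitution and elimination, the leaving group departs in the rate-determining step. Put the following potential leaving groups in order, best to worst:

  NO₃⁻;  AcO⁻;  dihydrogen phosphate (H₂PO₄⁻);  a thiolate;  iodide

A good leaving group is a weak base: the lower the pKₐ of its conjugate acid, the more readily it departs.
iodide: pKₐ(HI) ≈ -10
NO₃⁻: pKₐ(HNO₃) ≈ -1.3
dihydrogen phosphate (H₂PO₄⁻): pKₐ(H₃PO₄) ≈ 2.1
AcO⁻: pKₐ(CH₃COOH) ≈ 4.8
a thiolate: pKₐ(RSH (a thiol)) ≈ 10.5

iodide > NO₃⁻ > dihydrogen phosphate (H₂PO₄⁻) > AcO⁻ > a thiolate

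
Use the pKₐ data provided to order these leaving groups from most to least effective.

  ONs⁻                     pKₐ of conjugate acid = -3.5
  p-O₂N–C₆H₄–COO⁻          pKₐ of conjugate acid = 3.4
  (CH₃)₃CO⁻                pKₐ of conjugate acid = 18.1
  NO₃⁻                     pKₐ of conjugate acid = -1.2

ONs⁻ > NO₃⁻ > p-O₂N–C₆H₄–COO⁻ > (CH₃)₃CO⁻

Lower conjugate-acid pKₐ ⇒ weaker base ⇒ better leaving group.
Sorting by the given values: ONs⁻ (-3.5), NO₃⁻ (-1.2), p-O₂N–C₆H₄–COO⁻ (3.4), (CH₃)₃CO⁻ (18.1).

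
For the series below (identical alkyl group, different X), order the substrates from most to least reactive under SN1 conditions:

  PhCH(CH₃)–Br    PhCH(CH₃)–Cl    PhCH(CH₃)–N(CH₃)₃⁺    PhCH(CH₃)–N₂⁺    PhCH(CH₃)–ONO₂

PhCH(CH₃)–N₂⁺ > PhCH(CH₃)–Br > PhCH(CH₃)–Cl > PhCH(CH₃)–ONO₂ > PhCH(CH₃)–N(CH₃)₃⁺

With the same alkyl group throughout, only the leaving group differentiates the rates.
A good leaving group is a weak base: the lower the pKₐ of its conjugate acid, the more readily it departs.
PhCH(CH₃)–N₂⁺ loses N₂: no meaningful conjugate acid; N₂ departs as an exceptionally stable neutral molecule
PhCH(CH₃)–Br loses Br⁻: pKₐ(HBr) ≈ -9
PhCH(CH₃)–Cl loses Cl⁻: pKₐ(HCl) ≈ -7
PhCH(CH₃)–ONO₂ loses NO₃⁻: pKₐ(HNO₃) ≈ -1.3
PhCH(CH₃)–N(CH₃)₃⁺ loses NR'₃: pKₐ(R'₃NH⁺) ≈ 10.7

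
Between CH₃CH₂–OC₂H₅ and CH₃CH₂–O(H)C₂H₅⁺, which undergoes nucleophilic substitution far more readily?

CH₃CH₂–O(H)C₂H₅⁺

From CH₃CH₂–OC₂H₅ the departing group would be CH₃CH₂O⁻ (pKₐ(CH₃CH₂OH) ≈ 16). Strong base; alkoxides do not leave unassisted.
From CH₃CH₂–O(H)C₂H₅⁺ the leaving group is R'OH (pKₐ(R'OH₂⁺) ≈ -2.4). Neutral; leaves from a protonated ether (an oxonium ion, R–O(H)R'⁺).
(In practice CH₃CH₂–O(H)C₂H₅⁺ is made from CH₃CH₂–OC₂H₅ by protonation with concentrated HBr, allowing neutral ethanol, rather than ethoxide, to depart.)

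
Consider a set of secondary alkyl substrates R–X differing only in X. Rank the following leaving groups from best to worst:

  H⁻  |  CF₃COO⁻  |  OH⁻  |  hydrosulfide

CF₃COO⁻: pKₐ(CF₃COOH) ≈ 0.2
hydrosulfide: pKₐ(H₂S) ≈ 7
OH⁻: pKₐ(H₂O) ≈ 15.7
H⁻: pKₐ(H₂) ≈ 36

CF₃COO⁻ > hydrosulfide > OH⁻ > H⁻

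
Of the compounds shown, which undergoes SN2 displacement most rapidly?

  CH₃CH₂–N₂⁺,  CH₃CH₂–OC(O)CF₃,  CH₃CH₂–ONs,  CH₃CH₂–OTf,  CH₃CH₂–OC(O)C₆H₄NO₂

Same R in every case — rank the leaving groups.
The more stable X⁻ (or X) is on its own — i.e. the weaker a base it is — the better a leaving group it makes.
CH₃CH₂–N₂⁺ loses N₂: no meaningful conjugate acid; N₂ departs as an exceptionally stable neutral molecule
CH₃CH₂–OTf loses OTf⁻: pKₐ(CF₃SO₃H (triflic acid)) ≈ -14
CH₃CH₂–ONs loses ONs⁻: pKₐ(p-O₂NC₆H₄SO₃H) ≈ -3.5
CH₃CH₂–OC(O)CF₃ loses CF₃COO⁻: pKₐ(CF₃COOH) ≈ 0.2
CH₃CH₂–OC(O)C₆H₄NO₂ loses p-O₂N–C₆H₄–COO⁻: pKₐ(p-nitrobenzoic acid) ≈ 3.4

CH₃CH₂–N₂⁺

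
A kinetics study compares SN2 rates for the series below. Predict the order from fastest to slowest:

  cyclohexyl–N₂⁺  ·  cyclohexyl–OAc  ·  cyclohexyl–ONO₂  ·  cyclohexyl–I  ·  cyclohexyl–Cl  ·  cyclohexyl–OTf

cyclohexyl–N₂⁺ > cyclohexyl–OTf > cyclohexyl–I > cyclohexyl–Cl > cyclohexyl–ONO₂ > cyclohexyl–OAc

With the same alkyl group throughout, only the leaving group differentiates the rates.
Leaving-group ability tracks the stability of the departed species; conjugate-acid pKₐ is the usual yardstick (lower pKₐ → better LG).
cyclohexyl–N₂⁺ loses N₂: no meaningful conjugate acid; N₂ departs as an exceptionally stable neutral molecule
cyclohexyl–OTf loses OTf⁻: pKₐ(CF₃SO₃H (triflic acid)) ≈ -14
cyclohexyl–I loses I⁻: pKₐ(HI) ≈ -10
cyclohexyl–Cl loses Cl⁻: pKₐ(HCl) ≈ -7
cyclohexyl–ONO₂ loses NO₃⁻: pKₐ(HNO₃) ≈ -1.3
cyclohexyl–OAc loses AcO⁻: pKₐ(CH₃COOH) ≈ 4.8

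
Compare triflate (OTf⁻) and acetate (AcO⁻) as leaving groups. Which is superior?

triflate (OTf⁻) is the better leaving group.
pKₐ(CF₃SO₃H (triflic acid)) ≈ -14 versus pKₐ(CH₃COOH) ≈ 4.8: triflate (OTf⁻) is the much weaker base.
Charge spread over three oxygens and a CF₃ group; the premier leaving group in synthesis.

triflate (OTf⁻)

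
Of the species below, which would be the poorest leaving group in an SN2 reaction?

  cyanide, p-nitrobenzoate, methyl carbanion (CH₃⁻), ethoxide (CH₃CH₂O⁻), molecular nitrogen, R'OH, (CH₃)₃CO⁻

methyl carbanion (CH₃⁻)

Rank by basicity of the departing species: weakest base leaves most easily.
molecular nitrogen: no meaningful conjugate acid; N₂ departs as an exceptionally stable neutral molecule
R'OH: pKₐ(R'OH₂⁺) ≈ -2.4
p-nitrobenzoate: pKₐ(p-nitrobenzoic acid) ≈ 3.4
cyanide: pKₐ(HCN) ≈ 9.2
ethoxide (CH₃CH₂O⁻): pKₐ(CH₃CH₂OH) ≈ 16
(CH₃)₃CO⁻: pKₐ(t-BuOH) ≈ 18
methyl carbanion (CH₃⁻): pKₐ(CH₄) ≈ 48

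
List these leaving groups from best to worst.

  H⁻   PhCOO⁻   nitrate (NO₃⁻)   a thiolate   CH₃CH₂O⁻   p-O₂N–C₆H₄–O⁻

nitrate (NO₃⁻) > PhCOO⁻ > p-O₂N–C₆H₄–O⁻ > a thiolate > CH₃CH₂O⁻ > H⁻

Rank by basicity of the departing species: weakest base leaves most easily.
nitrate (NO₃⁻): pKₐ(HNO₃) ≈ -1.3 — resonance-delocalised over three oxygens
PhCOO⁻: pKₐ(C₆H₅COOH) ≈ 4.2
p-O₂N–C₆H₄–O⁻: pKₐ(p-nitrophenol) ≈ 7.2 — nitro group delocalises the charge; the classic chromogenic LG
a thiolate: pKₐ(RSH (a thiol)) ≈ 10.5 — moderately basic; rarely leaves without activation
CH₃CH₂O⁻: pKₐ(CH₃CH₂OH) ≈ 16 — strong base; alkoxides do not leave unassisted
H⁻: pKₐ(H₂) ≈ 36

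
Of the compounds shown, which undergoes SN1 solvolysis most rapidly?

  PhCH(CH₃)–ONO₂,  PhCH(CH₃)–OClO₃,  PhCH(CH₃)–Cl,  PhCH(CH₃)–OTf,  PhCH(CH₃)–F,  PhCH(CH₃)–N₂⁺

PhCH(CH₃)–N₂⁺

With the same alkyl group throughout, only the leaving group differentiates the rates.
Rank by basicity of the departing species: weakest base leaves most easily.
PhCH(CH₃)–N₂⁺ loses N₂: no meaningful conjugate acid; N₂ departs as an exceptionally stable neutral molecule
PhCH(CH₃)–OTf loses OTf⁻: pKₐ(CF₃SO₃H (triflic acid)) ≈ -14
PhCH(CH₃)–OClO₃ loses ClO₄⁻: pKₐ(HClO₄) ≈ -10
PhCH(CH₃)–Cl loses Cl⁻: pKₐ(HCl) ≈ -7
PhCH(CH₃)–ONO₂ loses NO₃⁻: pKₐ(HNO₃) ≈ -1.3
PhCH(CH₃)–F loses F⁻: pKₐ(HF) ≈ 3.2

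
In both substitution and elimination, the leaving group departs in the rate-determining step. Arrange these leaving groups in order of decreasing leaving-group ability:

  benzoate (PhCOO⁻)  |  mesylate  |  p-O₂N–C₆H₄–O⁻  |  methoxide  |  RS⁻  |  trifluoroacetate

mesylate > trifluoroacetate > benzoate (PhCOO⁻) > p-O₂N–C₆H₄–O⁻ > RS⁻ > methoxide

Rank by basicity of the departing species: weakest base leaves most easily.
mesylate: pKₐ(CH₃SO₃H (MsOH)) ≈ -1.9
trifluoroacetate: pKₐ(CF₃COOH) ≈ 0.2
benzoate (PhCOO⁻): pKₐ(C₆H₅COOH) ≈ 4.2
p-O₂N–C₆H₄–O⁻: pKₐ(p-nitrophenol) ≈ 7.2
RS⁻: pKₐ(RSH (a thiol)) ≈ 10.5
methoxide: pKₐ(CH₃OH) ≈ 15.5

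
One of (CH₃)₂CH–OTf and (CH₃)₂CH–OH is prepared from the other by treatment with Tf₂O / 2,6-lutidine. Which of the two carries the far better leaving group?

From (CH₃)₂CH–OH the departing group would be OH⁻ (pKₐ(H₂O) ≈ 15.7). Strong base; essentially never leaves without prior activation.
From (CH₃)₂CH–OTf the leaving group is OTf⁻ (pKₐ(CF₃SO₃H (triflic acid)) ≈ -14). Charge spread over three oxygens and a CF₃ group; the premier leaving group in synthesis.
Treatment with Tf₂O / 2,6-lutidine works by converting the hydroxyl into a triflate, making (CH₃)₂CH–OTf enormously more reactive.

(CH₃)₂CH–OTf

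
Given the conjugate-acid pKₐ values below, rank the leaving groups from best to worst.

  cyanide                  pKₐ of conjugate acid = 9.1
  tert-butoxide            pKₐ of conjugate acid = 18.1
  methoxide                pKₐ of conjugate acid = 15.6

Lower conjugate-acid pKₐ ⇒ weaker base ⇒ better leaving group.
Sorting by the given values: cyanide (9.1), methoxide (15.6), tert-butoxide (18.1).

cyanide > methoxide > tert-butoxide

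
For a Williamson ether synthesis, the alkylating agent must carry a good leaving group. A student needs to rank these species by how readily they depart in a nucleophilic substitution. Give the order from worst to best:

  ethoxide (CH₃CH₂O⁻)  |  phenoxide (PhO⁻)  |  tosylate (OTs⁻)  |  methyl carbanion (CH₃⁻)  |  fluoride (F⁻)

tosylate (OTs⁻): pKₐ(p-CH₃C₆H₄SO₃H (TsOH)) ≈ -2.8 — resonance-delocalised arenesulfonate
fluoride (F⁻): pKₐ(HF) ≈ 3.2
phenoxide (PhO⁻): pKₐ(C₆H₅OH (phenol)) ≈ 10 — resonance into the ring helps, but still a poor LG
ethoxide (CH₃CH₂O⁻): pKₐ(CH₃CH₂OH) ≈ 16
methyl carbanion (CH₃⁻): pKₐ(CH₄) ≈ 48
Reversing gives the worst-to-best order requested.

methyl carbanion (CH₃⁻) < ethoxide (CH₃CH₂O⁻) < phenoxide (PhO⁻) < fluoride (F⁻) < tosylate (OTs⁻)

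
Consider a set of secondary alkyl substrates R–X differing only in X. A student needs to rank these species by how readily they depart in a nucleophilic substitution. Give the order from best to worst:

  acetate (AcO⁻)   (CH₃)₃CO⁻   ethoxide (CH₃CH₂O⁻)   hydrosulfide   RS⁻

The more stable X⁻ (or X) is on its own — i.e. the weaker a base it is — the better a leaving group it makes.
acetate (AcO⁻): pKₐ(CH₃COOH) ≈ 4.8 — resonance-stabilised but still a weak base
hydrosulfide: pKₐ(H₂S) ≈ 7 — larger and more polarisable than the oxygen analogue
RS⁻: pKₐ(RSH (a thiol)) ≈ 10.5
ethoxide (CH₃CH₂O⁻): pKₐ(CH₃CH₂OH) ≈ 16 — strong base; alkoxides do not leave unassisted
(CH₃)₃CO⁻: pKₐ(t-BuOH) ≈ 18 — bulky, strongly basic alkoxide

acetate (AcO⁻) > hydrosulfide > RS⁻ > ethoxide (CH₃CH₂O⁻) > (CH₃)₃CO⁻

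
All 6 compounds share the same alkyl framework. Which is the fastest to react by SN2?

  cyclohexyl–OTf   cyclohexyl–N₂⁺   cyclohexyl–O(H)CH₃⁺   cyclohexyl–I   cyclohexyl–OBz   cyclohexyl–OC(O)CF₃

cyclohexyl–N₂⁺

With the same alkyl group throughout, only the leaving group differentiates the rates.
Rank by basicity of the departing species: weakest base leaves most easily.
cyclohexyl–N₂⁺ loses N₂: no meaningful conjugate acid; N₂ departs as an exceptionally stable neutral molecule
cyclohexyl–OTf loses OTf⁻: pKₐ(CF₃SO₃H (triflic acid)) ≈ -14
cyclohexyl–I loses I⁻: pKₐ(HI) ≈ -10
cyclohexyl–O(H)CH₃⁺ loses R'OH: pKₐ(R'OH₂⁺) ≈ -2.4
cyclohexyl–OC(O)CF₃ loses CF₃COO⁻: pKₐ(CF₃COOH) ≈ 0.2
cyclohexyl–OBz loses PhCOO⁻: pKₐ(C₆H₅COOH) ≈ 4.2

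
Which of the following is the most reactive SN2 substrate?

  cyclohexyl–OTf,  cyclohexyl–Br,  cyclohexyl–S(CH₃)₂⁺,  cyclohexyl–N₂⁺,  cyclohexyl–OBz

The skeletons are identical, so relative rate is governed entirely by leaving-group ability.
A good leaving group is a weak base: the lower the pKₐ of its conjugate acid, the more readily it departs.
cyclohexyl–N₂⁺ loses N₂: no meaningful conjugate acid; N₂ departs as an exceptionally stable neutral molecule
cyclohexyl–OTf loses OTf⁻: pKₐ(CF₃SO₃H (triflic acid)) ≈ -14
cyclohexyl–Br loses Br⁻: pKₐ(HBr) ≈ -9
cyclohexyl–S(CH₃)₂⁺ loses SR'₂: pKₐ(R'₂SH⁺) ≈ -7
cyclohexyl–OBz loses PhCOO⁻: pKₐ(C₆H₅COOH) ≈ 4.2

cyclohexyl–N₂⁺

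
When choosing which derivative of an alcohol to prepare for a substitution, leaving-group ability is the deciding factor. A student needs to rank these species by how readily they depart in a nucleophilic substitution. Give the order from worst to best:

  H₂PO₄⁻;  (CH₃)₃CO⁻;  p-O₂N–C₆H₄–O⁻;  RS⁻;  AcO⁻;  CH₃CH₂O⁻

Leaving-group ability tracks the stability of the departed species; conjugate-acid pKₐ is the usual yardstick (lower pKₐ → better LG).
H₂PO₄⁻: pKₐ(H₃PO₄) ≈ 2.1 — moderate base; biological leaving group after further activation
AcO⁻: pKₐ(CH₃COOH) ≈ 4.8 — resonance-stabilised but still a weak base
p-O₂N–C₆H₄–O⁻: pKₐ(p-nitrophenol) ≈ 7.2 — nitro group delocalises the charge; the classic chromogenic LG
RS⁻: pKₐ(RSH (a thiol)) ≈ 10.5 — moderately basic; rarely leaves without activation
CH₃CH₂O⁻: pKₐ(CH₃CH₂OH) ≈ 16 — strong base; alkoxides do not leave unassisted
(CH₃)₃CO⁻: pKₐ(t-BuOH) ≈ 18
Reversing gives the worst-to-best order requested.

(CH₃)₃CO⁻ < CH₃CH₂O⁻ < RS⁻ < p-O₂N–C₆H₄–O⁻ < AcO⁻ < H₂PO₄⁻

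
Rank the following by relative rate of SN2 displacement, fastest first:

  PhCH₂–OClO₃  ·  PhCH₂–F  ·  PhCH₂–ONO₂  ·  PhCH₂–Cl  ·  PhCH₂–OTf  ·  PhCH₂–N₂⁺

Identical carbon frameworks mean the comparison reduces to leaving-group quality.
The more stable X⁻ (or X) is on its own — i.e. the weaker a base it is — the better a leaving group it makes.
PhCH₂–N₂⁺ loses N₂: no meaningful conjugate acid; N₂ departs as an exceptionally stable neutral molecule
PhCH₂–OTf loses OTf⁻: pKₐ(CF₃SO₃H (triflic acid)) ≈ -14
PhCH₂–OClO₃ loses ClO₄⁻: pKₐ(HClO₄) ≈ -10
PhCH₂–Cl loses Cl⁻: pKₐ(HCl) ≈ -7
PhCH₂–ONO₂ loses NO₃⁻: pKₐ(HNO₃) ≈ -1.3
PhCH₂–F loses F⁻: pKₐ(HF) ≈ 3.2

PhCH₂–N₂⁺ > PhCH₂–OTf > PhCH₂–OClO₃ > PhCH₂–Cl > PhCH₂–ONO₂ > PhCH₂–F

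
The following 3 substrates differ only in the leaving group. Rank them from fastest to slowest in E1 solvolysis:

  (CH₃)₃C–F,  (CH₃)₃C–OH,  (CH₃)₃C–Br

(CH₃)₃C–Br > (CH₃)₃C–F > (CH₃)₃C–OH

The skeletons are identical, so relative rate is governed entirely by leaving-group ability.
Leaving-group ability tracks the stability of the departed species; conjugate-acid pKₐ is the usual yardstick (lower pKₐ → better LG).
(CH₃)₃C–Br loses Br⁻: pKₐ(HBr) ≈ -9
(CH₃)₃C–F loses F⁻: pKₐ(HF) ≈ 3.2
(CH₃)₃C–OH loses OH⁻: pKₐ(H₂O) ≈ 15.7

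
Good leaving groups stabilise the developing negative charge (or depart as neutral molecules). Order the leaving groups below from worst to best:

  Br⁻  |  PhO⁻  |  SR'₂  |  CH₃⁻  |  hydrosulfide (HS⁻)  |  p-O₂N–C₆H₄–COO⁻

CH₃⁻ < PhO⁻ < hydrosulfide (HS⁻) < p-O₂N–C₆H₄–COO⁻ < SR'₂ < Br⁻

The more stable X⁻ (or X) is on its own — i.e. the weaker a base it is — the better a leaving group it makes.
Br⁻: pKₐ(HBr) ≈ -9
SR'₂: pKₐ(R'₂SH⁺) ≈ -7
p-O₂N–C₆H₄–COO⁻: pKₐ(p-nitrobenzoic acid) ≈ 3.4
hydrosulfide (HS⁻): pKₐ(H₂S) ≈ 7
PhO⁻: pKₐ(C₆H₅OH (phenol)) ≈ 10
CH₃⁻: pKₐ(CH₄) ≈ 48
Listed from poorest to best leaving group as asked.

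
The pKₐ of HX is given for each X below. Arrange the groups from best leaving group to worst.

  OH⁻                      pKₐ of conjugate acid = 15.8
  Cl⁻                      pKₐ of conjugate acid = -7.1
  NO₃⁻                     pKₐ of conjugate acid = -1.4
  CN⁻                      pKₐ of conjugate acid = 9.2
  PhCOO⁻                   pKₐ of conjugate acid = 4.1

Cl⁻ > NO₃⁻ > PhCOO⁻ > CN⁻ > OH⁻

Lower conjugate-acid pKₐ ⇒ weaker base ⇒ better leaving group.
Sorting by the given values: Cl⁻ (-7.1), NO₃⁻ (-1.4), PhCOO⁻ (4.1), CN⁻ (9.2), OH⁻ (15.8).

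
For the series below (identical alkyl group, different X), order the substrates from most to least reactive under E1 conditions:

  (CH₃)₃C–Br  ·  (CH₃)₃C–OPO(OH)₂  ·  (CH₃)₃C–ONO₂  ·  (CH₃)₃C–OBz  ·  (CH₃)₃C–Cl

(CH₃)₃C–Br > (CH₃)₃C–Cl > (CH₃)₃C–ONO₂ > (CH₃)₃C–OPO(OH)₂ > (CH₃)₃C–OBz

With the same alkyl group throughout, only the leaving group differentiates the rates.
A good leaving group is a weak base: the lower the pKₐ of its conjugate acid, the more readily it departs.
(CH₃)₃C–Br loses Br⁻: pKₐ(HBr) ≈ -9
(CH₃)₃C–Cl loses Cl⁻: pKₐ(HCl) ≈ -7
(CH₃)₃C–ONO₂ loses NO₃⁻: pKₐ(HNO₃) ≈ -1.3
(CH₃)₃C–OPO(OH)₂ loses H₂PO₄⁻: pKₐ(H₃PO₄) ≈ 2.1
(CH₃)₃C–OBz loses PhCOO⁻: pKₐ(C₆H₅COOH) ≈ 4.2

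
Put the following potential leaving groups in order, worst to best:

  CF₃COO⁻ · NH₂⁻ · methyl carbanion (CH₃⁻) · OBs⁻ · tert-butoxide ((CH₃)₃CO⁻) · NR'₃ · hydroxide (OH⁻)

methyl carbanion (CH₃⁻) < NH₂⁻ < tert-butoxide ((CH₃)₃CO⁻) < hydroxide (OH⁻) < NR'₃ < CF₃COO⁻ < OBs⁻

OBs⁻: pKₐ(p-BrC₆H₄SO₃H) ≈ -2.8
CF₃COO⁻: pKₐ(CF₃COOH) ≈ 0.2
NR'₃: pKₐ(R'₃NH⁺) ≈ 10.7
hydroxide (OH⁻): pKₐ(H₂O) ≈ 15.7 — strong base; essentially never leaves without prior activation
tert-butoxide ((CH₃)₃CO⁻): pKₐ(t-BuOH) ≈ 18 — bulky, strongly basic alkoxide
NH₂⁻: pKₐ(NH₃) ≈ 38 — extremely strong base; never a leaving group
methyl carbanion (CH₃⁻): pKₐ(CH₄) ≈ 48 — unstabilised carbanion; the worst conceivable leaving group
Reversing gives the worst-to-best order requested.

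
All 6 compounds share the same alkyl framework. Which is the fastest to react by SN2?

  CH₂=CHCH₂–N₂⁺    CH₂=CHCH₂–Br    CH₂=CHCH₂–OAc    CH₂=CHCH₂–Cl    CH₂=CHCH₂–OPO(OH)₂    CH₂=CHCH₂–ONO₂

CH₂=CHCH₂–N₂⁺

The skeletons are identical, so relative rate is governed entirely by leaving-group ability.
Rank by basicity of the departing species: weakest base leaves most easily.
CH₂=CHCH₂–N₂⁺ loses N₂: no meaningful conjugate acid; N₂ departs as an exceptionally stable neutral molecule
CH₂=CHCH₂–Br loses Br⁻: pKₐ(HBr) ≈ -9
CH₂=CHCH₂–Cl loses Cl⁻: pKₐ(HCl) ≈ -7
CH₂=CHCH₂–ONO₂ loses NO₃⁻: pKₐ(HNO₃) ≈ -1.3
CH₂=CHCH₂–OPO(OH)₂ loses H₂PO₄⁻: pKₐ(H₃PO₄) ≈ 2.1
CH₂=CHCH₂–OAc loses AcO⁻: pKₐ(CH₃COOH) ≈ 4.8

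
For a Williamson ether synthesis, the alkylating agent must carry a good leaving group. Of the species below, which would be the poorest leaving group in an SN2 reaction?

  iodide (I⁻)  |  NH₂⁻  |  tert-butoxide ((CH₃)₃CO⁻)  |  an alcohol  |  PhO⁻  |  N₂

N₂: no meaningful conjugate acid; N₂ departs as an exceptionally stable neutral molecule
iodide (I⁻): pKₐ(HI) ≈ -10
an alcohol: pKₐ(R'OH₂⁺) ≈ -2.4
PhO⁻: pKₐ(C₆H₅OH (phenol)) ≈ 10
tert-butoxide ((CH₃)₃CO⁻): pKₐ(t-BuOH) ≈ 18
NH₂⁻: pKₐ(NH₃) ≈ 38

NH₂⁻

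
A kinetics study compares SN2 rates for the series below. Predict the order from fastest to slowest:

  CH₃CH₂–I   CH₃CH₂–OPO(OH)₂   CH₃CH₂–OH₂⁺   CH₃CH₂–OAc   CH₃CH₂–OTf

Same R in every case — rank the leaving groups.
Leaving-group ability tracks the stability of the departed species; conjugate-acid pKₐ is the usual yardstick (lower pKₐ → better LG).
CH₃CH₂–OTf loses OTf⁻: pKₐ(CF₃SO₃H (triflic acid)) ≈ -14
CH₃CH₂–I loses I⁻: pKₐ(HI) ≈ -10
CH₃CH₂–OH₂⁺ loses H₂O: pKₐ(H₃O⁺) ≈ -1.7
CH₃CH₂–OPO(OH)₂ loses H₂PO₄⁻: pKₐ(H₃PO₄) ≈ 2.1
CH₃CH₂–OAc loses AcO⁻: pKₐ(CH₃COOH) ≈ 4.8

CH₃CH₂–OTf > CH₃CH₂–I > CH₃CH₂–OH₂⁺ > CH₃CH₂–OPO(OH)₂ > CH₃CH₂–OAc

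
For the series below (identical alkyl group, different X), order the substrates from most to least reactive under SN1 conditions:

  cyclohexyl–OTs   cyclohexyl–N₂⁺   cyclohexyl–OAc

cyclohexyl–N₂⁺ > cyclohexyl–OTs > cyclohexyl–OAc

Same R in every case — rank the leaving groups.
Rank by basicity of the departing species: weakest base leaves most easily.
cyclohexyl–N₂⁺ loses N₂: no meaningful conjugate acid; N₂ departs as an exceptionally stable neutral molecule
cyclohexyl–OTs loses OTs⁻: pKₐ(p-CH₃C₆H₄SO₃H (TsOH)) ≈ -2.8
cyclohexyl–OAc loses AcO⁻: pKₐ(CH₃COOH) ≈ 4.8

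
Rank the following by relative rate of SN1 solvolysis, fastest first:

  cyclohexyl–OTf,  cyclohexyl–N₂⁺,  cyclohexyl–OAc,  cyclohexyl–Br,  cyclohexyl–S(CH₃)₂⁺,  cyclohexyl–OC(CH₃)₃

cyclohexyl–N₂⁺ > cyclohexyl–OTf > cyclohexyl–Br > cyclohexyl–S(CH₃)₂⁺ > cyclohexyl–OAc > cyclohexyl–OC(CH₃)₃

Identical carbon frameworks mean the comparison reduces to leaving-group quality.
Rank by basicity of the departing species: weakest base leaves most easily.
cyclohexyl–N₂⁺ loses N₂: no meaningful conjugate acid; N₂ departs as an exceptionally stable neutral molecule
cyclohexyl–OTf loses OTf⁻: pKₐ(CF₃SO₃H (triflic acid)) ≈ -14
cyclohexyl–Br loses Br⁻: pKₐ(HBr) ≈ -9
cyclohexyl–S(CH₃)₂⁺ loses SR'₂: pKₐ(R'₂SH⁺) ≈ -7
cyclohexyl–OAc loses AcO⁻: pKₐ(CH₃COOH) ≈ 4.8
cyclohexyl–OC(CH₃)₃ loses (CH₃)₃CO⁻: pKₐ(t-BuOH) ≈ 18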